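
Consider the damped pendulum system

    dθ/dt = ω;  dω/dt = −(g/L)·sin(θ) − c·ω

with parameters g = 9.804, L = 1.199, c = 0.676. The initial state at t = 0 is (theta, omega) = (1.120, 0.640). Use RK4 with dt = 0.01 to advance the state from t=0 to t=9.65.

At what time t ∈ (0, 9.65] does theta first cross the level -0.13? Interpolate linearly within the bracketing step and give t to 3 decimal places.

t=0.000: state=(1.120, 0.640)
step 1 (dt=0.01): k1=(0.640, -7.793), k2=(0.601, -7.778), k3=(0.601, -7.777), k4=(0.562, -7.761); state += dt/6·(k1+2k2+2k3+k4)
t=0.010: state=(1.126, 0.562)
t=0.020: state=(1.131, 0.485)
t=0.030: state=(1.136, 0.408)
continuing one RK4 step at a time; state shown every 50 steps (Δt=0.5):
t=0.500: state=(0.592, -2.360)
t=0.780: state=(-0.114, -2.417)
next step: t=0.790: state=(-0.138, -2.390) — theta has crossed -0.13
linear interpolation between t=0.780 (-0.11363) and t=0.790 (-0.13767) → t≈0.787

t = 0.787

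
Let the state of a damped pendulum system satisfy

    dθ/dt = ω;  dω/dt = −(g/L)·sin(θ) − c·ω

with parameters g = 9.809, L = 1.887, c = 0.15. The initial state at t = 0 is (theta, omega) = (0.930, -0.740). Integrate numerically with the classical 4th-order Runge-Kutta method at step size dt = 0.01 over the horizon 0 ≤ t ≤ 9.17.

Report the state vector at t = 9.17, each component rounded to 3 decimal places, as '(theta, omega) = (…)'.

t=0.000: state=(0.930, -0.740)
step 1 (dt=0.01): k1=(-0.740, -4.056), k2=(-0.760, -4.041), k3=(-0.760, -4.041), k4=(-0.780, -4.026); state += dt/6·(k1+2k2+2k3+k4)
t=0.010: state=(0.922, -0.780)
t=0.020: state=(0.914, -0.821)
t=0.030: state=(0.906, -0.860)
continuing one RK4 step at a time; state shown every 50 steps (Δt=0.5):
t=0.500: state=(0.157, -2.054)
t=1.000: state=(-0.725, -1.120)
t=1.500: state=(-0.797, 0.829)
t=2.000: state=(-0.048, 1.858)
t=2.500: state=(0.697, 0.831)
t=3.000: state=(0.661, -0.942)
t=3.500: state=(-0.065, -1.652)
t=4.000: state=(-0.668, -0.530)
t=4.500: state=(-0.522, 1.043)
t=5.000: state=(0.171, 1.425)
t=5.500: state=(0.628, 0.236)
t=6.000: state=(0.382, -1.108)
t=6.500: state=(-0.259, -1.176)
t=7.000: state=(-0.571, 0.036)
t=7.500: state=(-0.246, 1.123)
t=8.000: state=(0.325, 0.912)
t=8.500: state=(0.499, -0.271)
t=9.000: state=(0.118, -1.083)
t=9.170: state=(-0.068, -1.077)

(theta, omega) = (-0.068, -1.077)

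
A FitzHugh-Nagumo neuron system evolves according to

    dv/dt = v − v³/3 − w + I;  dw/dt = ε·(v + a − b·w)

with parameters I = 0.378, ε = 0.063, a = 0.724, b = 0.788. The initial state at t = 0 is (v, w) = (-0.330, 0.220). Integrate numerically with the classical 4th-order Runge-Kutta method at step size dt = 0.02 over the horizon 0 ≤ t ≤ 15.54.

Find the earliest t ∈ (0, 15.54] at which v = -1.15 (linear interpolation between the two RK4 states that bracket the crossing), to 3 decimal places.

t = 2.215

t=0.000: state=(-0.330, 0.220)
step 1 (dt=0.02): k1=(-0.160, 0.014), k2=(-0.162, 0.014), k3=(-0.162, 0.014), k4=(-0.163, 0.014); state += dt/6·(k1+2k2+2k3+k4)
t=0.020: state=(-0.333, 0.220)
t=0.040: state=(-0.337, 0.221)
t=0.060: state=(-0.340, 0.221)
continuing one RK4 step at a time; state shown every 50 steps (Δt=1):
t=1.000: state=(-0.586, 0.227)
t=2.000: state=(-1.046, 0.211)
t=2.200: state=(-1.143, 0.204)
next step: t=2.220: state=(-1.152, 0.203) — v has crossed -1.15
linear interpolation between t=2.200 (-1.14304) and t=2.220 (-1.15243) → t≈2.215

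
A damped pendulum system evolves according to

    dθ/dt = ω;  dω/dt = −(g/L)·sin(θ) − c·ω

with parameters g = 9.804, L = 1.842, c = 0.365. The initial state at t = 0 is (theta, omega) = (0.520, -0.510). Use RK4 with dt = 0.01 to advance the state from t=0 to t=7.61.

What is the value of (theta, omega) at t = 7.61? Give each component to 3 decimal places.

(theta, omega) = (0.060, 0.271)

t=0.000: state=(0.520, -0.510)
step 1 (dt=0.01): k1=(-0.510, -2.458), k2=(-0.522, -2.442), k3=(-0.522, -2.442), k4=(-0.534, -2.425); state += dt/6·(k1+2k2+2k3+k4)
t=0.010: state=(0.515, -0.534)
t=0.020: state=(0.509, -0.559)
t=0.030: state=(0.504, -0.582)
continuing one RK4 step at a time; state shown every 25 steps (Δt=0.25):
t=0.250: state=(0.326, -0.997)
t=0.500: state=(0.050, -1.148)
t=0.750: state=(-0.217, -0.934)
t=1.000: state=(-0.395, -0.456)
t=1.250: state=(-0.438, 0.112)
t=1.500: state=(-0.345, 0.599)
t=1.750: state=(-0.157, 0.867)
t=2.000: state=(0.064, 0.848)
t=2.250: state=(0.245, 0.569)
t=2.500: state=(0.336, 0.144)
t=2.750: state=(0.317, -0.287)
t=3.000: state=(0.203, -0.596)
t=3.250: state=(0.036, -0.696)
t=3.500: state=(-0.127, -0.573)
t=3.750: state=(-0.236, -0.285)
t=4.000: state=(-0.264, 0.064)
t=4.250: state=(-0.209, 0.363)
t=4.500: state=(-0.094, 0.526)
t=4.750: state=(0.040, 0.513)
t=5.000: state=(0.149, 0.343)
t=5.250: state=(0.204, 0.083)
t=5.500: state=(0.191, -0.180)
t=5.750: state=(0.120, -0.365)
t=6.000: state=(0.019, -0.422)
t=6.250: state=(-0.080, -0.343)
t=6.500: state=(-0.145, -0.166)
t=6.750: state=(-0.160, 0.047)
t=7.000: state=(-0.124, 0.227)
t=7.250: state=(-0.053, 0.322)
t=7.500: state=(0.028, 0.309)
t=7.610: state=(0.060, 0.271)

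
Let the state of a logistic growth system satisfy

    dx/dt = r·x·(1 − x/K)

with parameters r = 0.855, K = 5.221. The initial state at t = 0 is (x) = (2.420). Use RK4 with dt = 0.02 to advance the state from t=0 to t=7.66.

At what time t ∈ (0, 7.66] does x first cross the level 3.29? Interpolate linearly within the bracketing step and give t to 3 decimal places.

t=0.000: state=(2.420)
step 1 (dt=0.02): k1=(1.110), k2=(1.111), k3=(1.111), k4=(1.111); state += dt/6·(k1+2k2+2k3+k4)
t=0.020: state=(2.442)
t=0.040: state=(2.464)
t=0.060: state=(2.487)
continuing one RK4 step at a time; state shown every 25 steps (Δt=0.5):
t=0.500: state=(2.975)
t=0.780: state=(3.275)
next step: t=0.800: state=(3.296) — x has crossed 3.29
linear interpolation between t=0.780 (3.27518) and t=0.800 (3.29601) → t≈0.794

t = 0.794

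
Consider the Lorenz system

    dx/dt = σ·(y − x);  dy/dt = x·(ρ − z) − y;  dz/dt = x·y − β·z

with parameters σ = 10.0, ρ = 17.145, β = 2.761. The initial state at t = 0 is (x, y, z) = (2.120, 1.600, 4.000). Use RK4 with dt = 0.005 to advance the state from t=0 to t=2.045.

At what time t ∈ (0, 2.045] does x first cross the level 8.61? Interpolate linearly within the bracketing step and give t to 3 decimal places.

t=0.000: state=(2.120, 1.600, 4.000)
step 1 (dt=0.005): k1=(-5.200, 26.267, -7.652), k2=(-4.413, 26.071, -7.482), k3=(-4.438, 26.097, -7.481), k4=(-3.673, 25.924, -7.311); state += dt/6·(k1+2k2+2k3+k4)
t=0.005: state=(2.098, 1.730, 3.963)
t=0.010: state=(2.083, 1.859, 3.927)
t=0.015: state=(2.075, 1.987, 3.893)
continuing one RK4 step at a time; state shown every 20 steps (Δt=0.1):
t=0.100: state=(2.766, 4.355, 3.645)
t=0.200: state=(5.260, 8.721, 5.052)
t=0.280: state=(8.606, 13.305, 9.656)
next step: t=0.285: state=(8.841, 13.555, 10.105) — x has crossed 8.61
linear interpolation between t=0.280 (8.60569) and t=0.285 (8.84108) → t≈0.280

t = 0.280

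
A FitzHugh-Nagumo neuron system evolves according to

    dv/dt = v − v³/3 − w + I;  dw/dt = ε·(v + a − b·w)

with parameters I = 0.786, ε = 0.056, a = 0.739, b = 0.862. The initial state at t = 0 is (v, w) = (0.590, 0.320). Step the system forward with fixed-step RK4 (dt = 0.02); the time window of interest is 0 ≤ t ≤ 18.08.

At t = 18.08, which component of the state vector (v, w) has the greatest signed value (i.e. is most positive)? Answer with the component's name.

t=0.000: state=(0.590, 0.320)
step 1 (dt=0.02): k1=(0.988, 0.059), k2=(0.993, 0.060), k3=(0.993, 0.060), k4=(0.999, 0.060); state += dt/6·(k1+2k2+2k3+k4)
t=0.020: state=(0.610, 0.321)
t=0.040: state=(0.630, 0.322)
t=0.060: state=(0.650, 0.324)
continuing one RK4 step at a time; state shown every 50 steps (Δt=1):
t=1.000: state=(1.575, 0.406)
t=2.000: state=(1.837, 0.524)
t=3.000: state=(1.819, 0.640)
t=4.000: state=(1.773, 0.748)
t=5.000: state=(1.725, 0.849)
t=6.000: state=(1.676, 0.942)
t=7.000: state=(1.626, 1.028)
t=8.000: state=(1.576, 1.108)
t=9.000: state=(1.525, 1.181)
t=10.000: state=(1.472, 1.248)
t=11.000: state=(1.418, 1.308)
t=12.000: state=(1.362, 1.363)
t=13.000: state=(1.303, 1.412)
t=14.000: state=(1.241, 1.455)
t=15.000: state=(1.172, 1.493)
t=16.000: state=(1.096, 1.525)
t=17.000: state=(1.006, 1.551)
t=18.000: state=(0.894, 1.571)
t=18.080: state=(0.884, 1.572)
compare at T: v=0.884, w=1.572

largest component: w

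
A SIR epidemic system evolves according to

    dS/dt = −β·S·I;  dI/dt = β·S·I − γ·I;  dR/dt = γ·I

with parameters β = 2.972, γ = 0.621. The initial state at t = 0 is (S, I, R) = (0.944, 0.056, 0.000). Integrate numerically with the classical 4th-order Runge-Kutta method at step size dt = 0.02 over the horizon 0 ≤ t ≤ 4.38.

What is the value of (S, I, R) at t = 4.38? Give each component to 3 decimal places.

(S, I, R) = (0.018, 0.157, 0.825)

t=0.000: state=(0.944, 0.056, 0.000)
step 1 (dt=0.02): k1=(-0.157, 0.122, 0.035), k2=(-0.160, 0.125, 0.036), k3=(-0.160, 0.125, 0.036), k4=(-0.164, 0.127, 0.036); state += dt/6·(k1+2k2+2k3+k4)
t=0.020: state=(0.941, 0.058, 0.001)
t=0.040: state=(0.937, 0.061, 0.001)
t=0.060: state=(0.934, 0.064, 0.002)
continuing one RK4 step at a time; state shown every 10 steps (Δt=0.2):
t=0.200: state=(0.906, 0.086, 0.009)
t=0.400: state=(0.850, 0.128, 0.022)
t=0.600: state=(0.776, 0.183, 0.041)
t=0.800: state=(0.683, 0.250, 0.068)
t=1.000: state=(0.576, 0.321, 0.103)
t=1.200: state=(0.467, 0.386, 0.147)
t=1.400: state=(0.365, 0.436, 0.198)
t=1.600: state=(0.279, 0.466, 0.255)
t=1.800: state=(0.211, 0.476, 0.313)
t=2.000: state=(0.159, 0.469, 0.372)
t=2.200: state=(0.121, 0.450, 0.429)
t=2.400: state=(0.093, 0.423, 0.484)
t=2.600: state=(0.073, 0.392, 0.534)
t=2.800: state=(0.058, 0.360, 0.581)
t=3.000: state=(0.048, 0.328, 0.624)
t=3.200: state=(0.040, 0.298, 0.663)
t=3.400: state=(0.033, 0.269, 0.698)
t=3.600: state=(0.029, 0.242, 0.730)
t=3.800: state=(0.025, 0.217, 0.758)
t=4.000: state=(0.022, 0.194, 0.784)
t=4.200: state=(0.020, 0.174, 0.806)
t=4.380: state=(0.018, 0.157, 0.825)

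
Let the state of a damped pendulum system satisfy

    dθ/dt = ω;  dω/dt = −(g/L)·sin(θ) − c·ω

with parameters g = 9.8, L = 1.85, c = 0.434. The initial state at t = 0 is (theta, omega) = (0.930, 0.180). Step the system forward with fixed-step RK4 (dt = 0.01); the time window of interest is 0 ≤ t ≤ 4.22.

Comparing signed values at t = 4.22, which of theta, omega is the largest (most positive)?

t=0.000: state=(0.930, 0.180)
step 1 (dt=0.01): k1=(0.180, -4.325), k2=(0.158, -4.318), k3=(0.158, -4.318), k4=(0.137, -4.311); state += dt/6·(k1+2k2+2k3+k4)
t=0.010: state=(0.932, 0.137)
t=0.020: state=(0.933, 0.094)
t=0.030: state=(0.933, 0.051)
continuing one RK4 step at a time; state shown every 20 steps (Δt=0.2):
t=0.200: state=(0.882, -0.642)
t=0.400: state=(0.683, -1.310)
t=0.600: state=(0.376, -1.716)
t=0.800: state=(0.021, -1.770)
t=1.000: state=(-0.309, -1.471)
t=1.200: state=(-0.550, -0.917)
t=1.400: state=(-0.668, -0.250)
t=1.600: state=(-0.652, 0.401)
t=1.800: state=(-0.515, 0.933)
t=2.000: state=(-0.292, 1.257)
t=2.200: state=(-0.031, 1.314)
t=2.400: state=(0.215, 1.106)
t=2.600: state=(0.399, 0.700)
t=2.800: state=(0.489, 0.198)
t=3.000: state=(0.478, -0.298)
t=3.200: state=(0.376, -0.699)
t=3.400: state=(0.210, -0.936)
t=3.600: state=(0.015, -0.971)
t=3.800: state=(-0.166, -0.810)
t=4.000: state=(-0.299, -0.504)
t=4.200: state=(-0.362, -0.126)
t=4.220: state=(-0.365, -0.087)
compare at T: theta=-0.365, omega=-0.087

largest component: omega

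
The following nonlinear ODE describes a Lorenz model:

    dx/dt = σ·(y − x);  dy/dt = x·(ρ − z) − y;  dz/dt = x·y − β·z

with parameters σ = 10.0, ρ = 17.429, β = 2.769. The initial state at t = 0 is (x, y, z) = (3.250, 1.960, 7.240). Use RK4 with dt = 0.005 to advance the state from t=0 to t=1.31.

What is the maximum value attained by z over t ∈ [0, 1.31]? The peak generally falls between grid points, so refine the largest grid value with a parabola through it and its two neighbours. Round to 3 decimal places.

max z = 24.193

t=0.000: state=(3.250, 1.960, 7.240)
step 1 (dt=0.005): k1=(-12.900, 31.154, -13.678), k2=(-11.799, 30.858, -13.395), k3=(-11.834, 30.884, -13.394), k4=(-10.764, 30.611, -13.115); state += dt/6·(k1+2k2+2k3+k4)
t=0.005: state=(3.191, 2.114, 7.173)
t=0.010: state=(3.142, 2.266, 7.109)
t=0.015: state=(3.103, 2.416, 7.047)
continuing one RK4 step at a time; state shown every 10 steps (Δt=0.05):
t=0.050: state=(3.061, 3.442, 6.695)
t=0.100: state=(3.536, 5.002, 6.475)
t=0.150: state=(4.498, 6.868, 6.749)
t=0.200: state=(5.896, 9.104, 7.819)
t=0.250: state=(7.668, 11.474, 10.092)
t=0.300: state=(9.578, 13.230, 13.838)
t=0.350: state=(11.083, 13.182, 18.566)
t=0.400: state=(11.451, 10.692, 22.595)
t=0.450: state=(10.343, 6.846, 24.186)
t=0.500: state=(8.226, 3.564, 23.286)
t=0.550: state=(5.951, 1.712, 21.113)
t=0.600: state=(4.106, 1.014, 18.685)
t=0.650: state=(2.860, 0.938, 16.420)
t=0.700: state=(2.140, 1.131, 14.414)
t=0.750: state=(1.807, 1.445, 12.666)
t=0.800: state=(1.747, 1.849, 11.163)
t=0.850: state=(1.894, 2.369, 9.898)
t=0.900: state=(2.221, 3.059, 8.877)
t=0.950: state=(2.740, 3.988, 8.136)
t=1.000: state=(3.484, 5.231, 7.753)
t=1.050: state=(4.504, 6.848, 7.877)
t=1.100: state=(5.836, 8.816, 8.755)
t=1.150: state=(7.455, 10.894, 10.705)
t=1.200: state=(9.173, 12.455, 13.916)
t=1.250: state=(10.547, 12.545, 17.988)
t=1.300: state=(10.983, 10.607, 21.604)
t=1.310: state=(10.919, 10.017, 22.129)
largest grid value and its neighbours: z(0.450)=24.18592, z(0.455)=24.19227, z(0.460)=24.17364
parabola through these three points peaks at t≈0.454 with z≈24.19303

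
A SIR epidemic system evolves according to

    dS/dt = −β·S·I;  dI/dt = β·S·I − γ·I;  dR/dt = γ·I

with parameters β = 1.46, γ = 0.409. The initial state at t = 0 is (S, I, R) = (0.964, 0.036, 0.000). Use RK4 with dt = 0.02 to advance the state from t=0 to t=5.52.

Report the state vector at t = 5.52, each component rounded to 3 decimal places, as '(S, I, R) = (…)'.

(S, I, R) = (0.133, 0.312, 0.555)

t=0.000: state=(0.964, 0.036, 0.000)
step 1 (dt=0.02): k1=(-0.051, 0.036, 0.015), k2=(-0.051, 0.036, 0.015), k3=(-0.051, 0.036, 0.015), k4=(-0.052, 0.037, 0.015); state += dt/6·(k1+2k2+2k3+k4)
t=0.020: state=(0.963, 0.037, 0.000)
t=0.040: state=(0.962, 0.037, 0.001)
t=0.060: state=(0.961, 0.038, 0.001)
continuing one RK4 step at a time; state shown every 10 steps (Δt=0.2):
t=0.200: state=(0.953, 0.044, 0.003)
t=0.400: state=(0.939, 0.053, 0.007)
t=0.600: state=(0.923, 0.064, 0.012)
t=0.800: state=(0.905, 0.078, 0.018)
t=1.000: state=(0.882, 0.093, 0.025)
t=1.200: state=(0.857, 0.110, 0.033)
t=1.400: state=(0.827, 0.130, 0.043)
t=1.600: state=(0.794, 0.152, 0.054)
t=1.800: state=(0.757, 0.175, 0.068)
t=2.000: state=(0.717, 0.200, 0.083)
t=2.200: state=(0.673, 0.226, 0.101)
t=2.400: state=(0.628, 0.252, 0.120)
t=2.600: state=(0.581, 0.277, 0.142)
t=2.800: state=(0.534, 0.300, 0.165)
t=3.000: state=(0.488, 0.321, 0.191)
t=3.200: state=(0.443, 0.339, 0.218)
t=3.400: state=(0.400, 0.354, 0.246)
t=3.600: state=(0.360, 0.364, 0.276)
t=3.800: state=(0.324, 0.371, 0.306)
t=4.000: state=(0.290, 0.373, 0.336)
t=4.200: state=(0.260, 0.373, 0.367)
t=4.400: state=(0.234, 0.369, 0.397)
t=4.600: state=(0.210, 0.363, 0.427)
t=4.800: state=(0.189, 0.355, 0.456)
t=5.000: state=(0.171, 0.344, 0.485)
t=5.200: state=(0.155, 0.333, 0.513)
t=5.400: state=(0.141, 0.320, 0.539)
t=5.520: state=(0.133, 0.312, 0.555)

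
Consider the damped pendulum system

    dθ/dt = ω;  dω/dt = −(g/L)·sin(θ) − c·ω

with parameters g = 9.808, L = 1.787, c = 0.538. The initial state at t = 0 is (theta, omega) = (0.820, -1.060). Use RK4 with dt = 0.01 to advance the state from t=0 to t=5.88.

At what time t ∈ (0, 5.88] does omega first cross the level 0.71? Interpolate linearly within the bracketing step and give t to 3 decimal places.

t = 1.388

t=0.000: state=(0.820, -1.060)
step 1 (dt=0.01): k1=(-1.060, -3.443), k2=(-1.077, -3.413), k3=(-1.077, -3.413), k4=(-1.094, -3.384); state += dt/6·(k1+2k2+2k3+k4)
t=0.010: state=(0.809, -1.094)
t=0.020: state=(0.798, -1.128)
t=0.030: state=(0.787, -1.161)
continuing one RK4 step at a time; state shown every 20 steps (Δt=0.2):
t=0.200: state=(0.548, -1.613)
t=0.400: state=(0.198, -1.826)
t=0.600: state=(-0.157, -1.655)
t=0.800: state=(-0.443, -1.169)
t=1.000: state=(-0.613, -0.515)
t=1.200: state=(-0.648, 0.161)
t=1.380: state=(-0.569, 0.690)
next step: t=1.390: state=(-0.562, 0.715) — omega has crossed 0.71
linear interpolation between t=1.380 (0.68957) and t=1.390 (0.71522) → t≈1.388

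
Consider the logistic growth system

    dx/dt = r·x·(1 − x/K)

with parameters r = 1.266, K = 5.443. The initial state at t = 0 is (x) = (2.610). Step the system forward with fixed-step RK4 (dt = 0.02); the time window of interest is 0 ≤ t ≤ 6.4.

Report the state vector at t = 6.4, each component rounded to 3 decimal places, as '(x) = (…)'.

(x) = (5.441)

t=0.000: state=(2.610)
step 1 (dt=0.02): k1=(1.720), k2=(1.721), k3=(1.721), k4=(1.721); state += dt/6·(k1+2k2+2k3+k4)
t=0.020: state=(2.644)
t=0.040: state=(2.679)
t=0.060: state=(2.713)
continuing one RK4 step at a time; state shown every 25 steps (Δt=0.5):
t=0.500: state=(3.453)
t=1.000: state=(4.168)
t=1.500: state=(4.682)
t=2.000: state=(5.011)
t=2.500: state=(5.205)
t=3.000: state=(5.314)
t=3.500: state=(5.374)
t=4.000: state=(5.406)
t=4.500: state=(5.423)
t=5.000: state=(5.432)
t=5.500: state=(5.437)
t=6.000: state=(5.440)
t=6.400: state=(5.441)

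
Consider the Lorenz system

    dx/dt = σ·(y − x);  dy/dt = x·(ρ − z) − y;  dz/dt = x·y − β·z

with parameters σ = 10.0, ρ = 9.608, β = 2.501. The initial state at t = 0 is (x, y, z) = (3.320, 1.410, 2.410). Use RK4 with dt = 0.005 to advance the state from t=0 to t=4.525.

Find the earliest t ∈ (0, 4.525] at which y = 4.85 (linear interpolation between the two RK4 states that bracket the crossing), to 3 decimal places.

t=0.000: state=(3.320, 1.410, 2.410)
step 1 (dt=0.005): k1=(-19.100, 22.487, -1.346), k2=(-18.060, 22.098, -1.221), k3=(-18.096, 22.117, -1.221), k4=(-17.089, 21.745, -1.101); state += dt/6·(k1+2k2+2k3+k4)
t=0.005: state=(3.230, 1.521, 2.404)
t=0.010: state=(3.149, 1.628, 2.399)
t=0.015: state=(3.077, 1.731, 2.395)
t=0.190: state=(3.601, 4.835, 3.023)
next step: t=0.195: state=(3.664, 4.930, 3.074) — y has crossed 4.85
linear interpolation between t=0.190 (4.83535) and t=0.195 (4.93007) → t≈0.191

t = 0.191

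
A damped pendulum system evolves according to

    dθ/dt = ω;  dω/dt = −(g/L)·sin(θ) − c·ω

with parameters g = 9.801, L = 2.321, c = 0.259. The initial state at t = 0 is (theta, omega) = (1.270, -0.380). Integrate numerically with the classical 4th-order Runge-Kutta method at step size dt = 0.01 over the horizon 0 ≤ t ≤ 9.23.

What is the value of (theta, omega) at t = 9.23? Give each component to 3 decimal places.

(theta, omega) = (0.320, 0.338)

t=0.000: state=(1.270, -0.380)
step 1 (dt=0.01): k1=(-0.380, -3.935), k2=(-0.400, -3.927), k3=(-0.400, -3.927), k4=(-0.419, -3.920); state += dt/6·(k1+2k2+2k3+k4)
t=0.010: state=(1.266, -0.419)
t=0.020: state=(1.262, -0.458)
t=0.030: state=(1.257, -0.497)
continuing one RK4 step at a time; state shown every 50 steps (Δt=0.5):
t=0.500: state=(0.639, -1.988)
t=1.000: state=(-0.429, -1.916)
t=1.500: state=(-1.008, -0.291)
t=2.000: state=(-0.725, 1.328)
t=2.500: state=(0.119, 1.756)
t=3.000: state=(0.757, 0.620)
t=3.500: state=(0.687, -0.851)
t=4.000: state=(0.047, -1.482)
t=4.500: state=(-0.555, -0.739)
t=5.000: state=(-0.606, 0.524)
t=5.500: state=(-0.130, 1.209)
t=6.000: state=(0.403, 0.745)
t=6.500: state=(0.517, -0.303)
t=7.000: state=(0.165, -0.970)
t=7.500: state=(-0.291, -0.697)
t=8.000: state=(-0.432, 0.157)
t=8.500: state=(-0.175, 0.772)
t=9.000: state=(0.208, 0.625)
t=9.230: state=(0.320, 0.338)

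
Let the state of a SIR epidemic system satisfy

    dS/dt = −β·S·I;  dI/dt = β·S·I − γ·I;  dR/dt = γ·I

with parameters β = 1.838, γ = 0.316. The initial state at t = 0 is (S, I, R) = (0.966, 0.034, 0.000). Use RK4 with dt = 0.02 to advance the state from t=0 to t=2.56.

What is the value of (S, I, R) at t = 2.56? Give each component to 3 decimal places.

(S, I, R) = (0.353, 0.474, 0.173)

t=0.000: state=(0.966, 0.034, 0.000)
step 1 (dt=0.02): k1=(-0.060, 0.050, 0.011), k2=(-0.061, 0.050, 0.011), k3=(-0.061, 0.050, 0.011), k4=(-0.062, 0.051, 0.011); state += dt/6·(k1+2k2+2k3+k4)
t=0.020: state=(0.965, 0.035, 0.000)
t=0.040: state=(0.964, 0.036, 0.000)
t=0.060: state=(0.962, 0.037, 0.001)
continuing one RK4 step at a time; state shown every 5 steps (Δt=0.1):
t=0.100: state=(0.960, 0.039, 0.001)
t=0.200: state=(0.952, 0.045, 0.002)
t=0.300: state=(0.944, 0.052, 0.004)
t=0.400: state=(0.934, 0.060, 0.006)
t=0.500: state=(0.923, 0.069, 0.008)
t=0.600: state=(0.910, 0.079, 0.010)
t=0.700: state=(0.896, 0.091, 0.013)
t=0.800: state=(0.880, 0.104, 0.016)
t=0.900: state=(0.863, 0.118, 0.019)
t=1.000: state=(0.843, 0.134, 0.023)
t=1.100: state=(0.821, 0.151, 0.028)
t=1.200: state=(0.797, 0.170, 0.033)
t=1.300: state=(0.771, 0.190, 0.039)
t=1.400: state=(0.744, 0.211, 0.045)
t=1.500: state=(0.714, 0.234, 0.052)
t=1.600: state=(0.682, 0.258, 0.060)
t=1.700: state=(0.649, 0.283, 0.068)
t=1.800: state=(0.615, 0.307, 0.078)
t=1.900: state=(0.580, 0.332, 0.088)
t=2.000: state=(0.544, 0.357, 0.099)
t=2.100: state=(0.508, 0.381, 0.110)
t=2.200: state=(0.473, 0.404, 0.123)
t=2.300: state=(0.438, 0.426, 0.136)
t=2.400: state=(0.404, 0.446, 0.150)
t=2.500: state=(0.372, 0.464, 0.164)
t=2.560: state=(0.353, 0.474, 0.173)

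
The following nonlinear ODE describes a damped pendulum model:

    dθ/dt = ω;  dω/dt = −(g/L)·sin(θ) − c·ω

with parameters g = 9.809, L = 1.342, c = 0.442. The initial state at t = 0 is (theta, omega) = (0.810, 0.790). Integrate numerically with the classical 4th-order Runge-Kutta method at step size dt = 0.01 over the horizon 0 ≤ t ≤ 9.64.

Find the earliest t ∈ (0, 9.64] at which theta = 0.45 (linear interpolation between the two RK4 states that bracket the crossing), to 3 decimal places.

t=0.000: state=(0.810, 0.790)
step 1 (dt=0.01): k1=(0.790, -5.643), k2=(0.762, -5.651), k3=(0.762, -5.650), k4=(0.734, -5.656); state += dt/6·(k1+2k2+2k3+k4)
t=0.010: state=(0.818, 0.733)
t=0.020: state=(0.825, 0.677)
t=0.030: state=(0.831, 0.620)
continuing one RK4 step at a time; state shown every 50 steps (Δt=0.5):
t=0.500: state=(0.541, -1.649)
t=0.550: state=(0.455, -1.785)
next step: t=0.560: state=(0.437, -1.809) — theta has crossed 0.45
linear interpolation between t=0.550 (0.45497) and t=0.560 (0.43700) → t≈0.553

t = 0.553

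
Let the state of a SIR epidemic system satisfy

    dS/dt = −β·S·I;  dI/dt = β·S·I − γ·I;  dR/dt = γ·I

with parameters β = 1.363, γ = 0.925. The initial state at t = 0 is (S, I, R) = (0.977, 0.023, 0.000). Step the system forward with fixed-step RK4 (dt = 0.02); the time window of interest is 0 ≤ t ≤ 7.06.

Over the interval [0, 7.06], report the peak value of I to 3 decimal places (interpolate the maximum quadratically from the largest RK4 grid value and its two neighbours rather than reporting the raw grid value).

t=0.000: state=(0.977, 0.023, 0.000)
step 1 (dt=0.02): k1=(-0.031, 0.009, 0.021), k2=(-0.031, 0.009, 0.021), k3=(-0.031, 0.009, 0.021), k4=(-0.031, 0.009, 0.021); state += dt/6·(k1+2k2+2k3+k4)
t=0.020: state=(0.976, 0.023, 0.000)
t=0.040: state=(0.976, 0.023, 0.001)
t=0.060: state=(0.975, 0.024, 0.001)
continuing one RK4 step at a time; state shown every 25 steps (Δt=0.5):
t=0.500: state=(0.960, 0.028, 0.012)
t=1.000: state=(0.940, 0.034, 0.026)
t=1.500: state=(0.917, 0.040, 0.043)
t=2.000: state=(0.890, 0.047, 0.063)
t=2.500: state=(0.860, 0.053, 0.086)
t=3.000: state=(0.828, 0.060, 0.112)
t=3.500: state=(0.793, 0.065, 0.141)
t=4.000: state=(0.758, 0.070, 0.173)
t=4.500: state=(0.722, 0.073, 0.206)
t=5.000: state=(0.686, 0.074, 0.240)
t=5.500: state=(0.653, 0.074, 0.274)
t=6.000: state=(0.621, 0.071, 0.307)
t=6.500: state=(0.592, 0.068, 0.340)
t=7.000: state=(0.566, 0.064, 0.370)
t=7.060: state=(0.563, 0.063, 0.374)
largest grid value and its neighbours: I(5.100)=0.07406, I(5.120)=0.07406, I(5.140)=0.07406
parabola through these three points peaks at t≈5.111 with I≈0.07406

max I = 0.074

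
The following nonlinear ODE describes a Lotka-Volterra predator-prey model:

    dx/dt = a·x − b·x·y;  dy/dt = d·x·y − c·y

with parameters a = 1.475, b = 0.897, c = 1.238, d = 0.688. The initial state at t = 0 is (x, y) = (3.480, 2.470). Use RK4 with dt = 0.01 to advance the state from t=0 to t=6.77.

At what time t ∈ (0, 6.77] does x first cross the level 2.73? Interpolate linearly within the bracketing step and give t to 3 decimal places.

t=0.000: state=(3.480, 2.470)
step 1 (dt=0.01): k1=(-2.577, 2.856), k2=(-2.612, 2.850), k3=(-2.612, 2.850), k4=(-2.646, 2.844); state += dt/6·(k1+2k2+2k3+k4)
t=0.010: state=(3.454, 2.499)
t=0.020: state=(3.427, 2.527)
t=0.030: state=(3.400, 2.555)
t=0.230: state=(2.755, 3.051)
next step: t=0.240: state=(2.720, 3.071) — x has crossed 2.73
linear interpolation between t=0.230 (2.75482) and t=0.240 (2.72004) → t≈0.237

t = 0.237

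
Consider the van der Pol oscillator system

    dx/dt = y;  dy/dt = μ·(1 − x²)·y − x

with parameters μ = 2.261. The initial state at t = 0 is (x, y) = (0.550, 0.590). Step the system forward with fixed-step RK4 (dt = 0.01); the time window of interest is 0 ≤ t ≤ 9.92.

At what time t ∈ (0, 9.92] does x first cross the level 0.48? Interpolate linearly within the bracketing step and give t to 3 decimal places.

t=0.000: state=(0.550, 0.590)
step 1 (dt=0.01): k1=(0.590, 0.380), k2=(0.592, 0.376), k3=(0.592, 0.376), k4=(0.594, 0.372); state += dt/6·(k1+2k2+2k3+k4)
t=0.010: state=(0.556, 0.594)
t=0.020: state=(0.562, 0.597)
t=0.030: state=(0.568, 0.601)
continuing one RK4 step at a time; state shown every 50 steps (Δt=0.5):
t=0.500: state=(0.863, 0.586)
t=1.000: state=(1.054, 0.130)
t=1.500: state=(0.988, -0.385)
t=2.000: state=(0.649, -1.054)
t=2.130: state=(0.493, -1.366)
next step: t=2.140: state=(0.479, -1.394) — x has crossed 0.48
linear interpolation between t=2.130 (0.49257) and t=2.140 (0.47877) → t≈2.139

t = 2.139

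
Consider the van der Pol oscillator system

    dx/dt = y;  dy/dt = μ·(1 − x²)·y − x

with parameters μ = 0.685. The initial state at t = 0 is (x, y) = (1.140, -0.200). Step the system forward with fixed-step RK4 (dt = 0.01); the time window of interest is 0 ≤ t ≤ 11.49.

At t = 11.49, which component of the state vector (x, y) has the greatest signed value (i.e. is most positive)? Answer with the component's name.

largest component: y

t=0.000: state=(1.140, -0.200)
step 1 (dt=0.01): k1=(-0.200, -1.099), k2=(-0.205, -1.097), k3=(-0.205, -1.097), k4=(-0.211, -1.095); state += dt/6·(k1+2k2+2k3+k4)
t=0.010: state=(1.138, -0.211)
t=0.020: state=(1.136, -0.222)
t=0.030: state=(1.134, -0.233)
continuing one RK4 step at a time; state shown every 50 steps (Δt=0.5):
t=0.500: state=(0.909, -0.714)
t=1.000: state=(0.424, -1.237)
t=1.500: state=(-0.333, -1.763)
t=2.000: state=(-1.221, -1.573)
t=2.500: state=(-1.724, -0.401)
t=3.000: state=(-1.693, 0.429)
t=3.500: state=(-1.356, 0.893)
t=4.000: state=(-0.796, 1.371)
t=4.500: state=(0.050, 2.036)
t=5.000: state=(1.158, 2.141)
t=5.500: state=(1.889, 0.665)
t=6.000: state=(1.923, -0.371)
t=6.500: state=(1.616, -0.815)
t=7.000: state=(1.115, -1.202)
t=7.500: state=(0.379, -1.788)
t=8.000: state=(-0.684, -2.367)
t=8.500: state=(-1.707, -1.388)
t=9.000: state=(-2.000, 0.060)
t=9.500: state=(-1.798, 0.660)
t=10.000: state=(-1.377, 1.019)
t=10.500: state=(-0.759, 1.490)
t=11.000: state=(0.155, 2.181)
t=11.490: state=(1.282, 2.120)
compare at T: x=1.282, y=2.120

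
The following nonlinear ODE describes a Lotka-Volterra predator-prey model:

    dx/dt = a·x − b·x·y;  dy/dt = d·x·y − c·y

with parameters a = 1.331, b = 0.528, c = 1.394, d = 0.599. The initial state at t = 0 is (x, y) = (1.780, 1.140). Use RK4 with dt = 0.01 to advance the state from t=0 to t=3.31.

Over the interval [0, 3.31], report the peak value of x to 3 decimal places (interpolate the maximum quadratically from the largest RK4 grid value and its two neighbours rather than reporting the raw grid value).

max x = 4.468

t=0.000: state=(1.780, 1.140)
step 1 (dt=0.01): k1=(1.298, -0.374), k2=(1.304, -0.369), k3=(1.304, -0.369), k4=(1.311, -0.364); state += dt/6·(k1+2k2+2k3+k4)
t=0.010: state=(1.793, 1.136)
t=0.020: state=(1.806, 1.133)
t=0.030: state=(1.820, 1.129)
continuing one RK4 step at a time; state shown every 20 steps (Δt=0.2):
t=0.200: state=(2.066, 1.086)
t=0.400: state=(2.407, 1.073)
t=0.600: state=(2.800, 1.109)
t=0.800: state=(3.236, 1.204)
t=1.000: state=(3.688, 1.379)
t=1.200: state=(4.102, 1.666)
t=1.400: state=(4.395, 2.101)
t=1.600: state=(4.456, 2.708)
t=1.800: state=(4.203, 3.454)
t=2.000: state=(3.659, 4.195)
t=2.200: state=(2.973, 4.725)
t=2.400: state=(2.326, 4.906)
t=2.600: state=(1.818, 4.751)
t=2.800: state=(1.464, 4.370)
t=3.000: state=(1.235, 3.882)
t=3.200: state=(1.099, 3.376)
t=3.310: state=(1.054, 3.109)
largest grid value and its neighbours: x(1.530)=4.46718, x(1.540)=4.46785, x(1.550)=4.46777
parabola through these three points peaks at t≈1.544 with x≈4.46791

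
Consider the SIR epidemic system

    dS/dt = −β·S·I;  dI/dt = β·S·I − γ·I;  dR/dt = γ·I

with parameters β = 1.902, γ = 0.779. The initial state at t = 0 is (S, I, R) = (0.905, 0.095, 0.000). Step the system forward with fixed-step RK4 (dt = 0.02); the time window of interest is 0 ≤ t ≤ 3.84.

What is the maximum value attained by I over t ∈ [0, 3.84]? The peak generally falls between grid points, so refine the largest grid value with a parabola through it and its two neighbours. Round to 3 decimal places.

max I = 0.266

t=0.000: state=(0.905, 0.095, 0.000)
step 1 (dt=0.02): k1=(-0.164, 0.090, 0.074), k2=(-0.165, 0.090, 0.075), k3=(-0.165, 0.090, 0.075), k4=(-0.166, 0.091, 0.075); state += dt/6·(k1+2k2+2k3+k4)
t=0.020: state=(0.902, 0.097, 0.001)
t=0.040: state=(0.898, 0.099, 0.003)
t=0.060: state=(0.895, 0.100, 0.005)
continuing one RK4 step at a time; state shown every 10 steps (Δt=0.2):
t=0.200: state=(0.870, 0.114, 0.016)
t=0.400: state=(0.830, 0.135, 0.036)
t=0.600: state=(0.785, 0.157, 0.058)
t=0.800: state=(0.736, 0.179, 0.084)
t=1.000: state=(0.685, 0.201, 0.114)
t=1.200: state=(0.632, 0.221, 0.147)
t=1.400: state=(0.579, 0.238, 0.183)
t=1.600: state=(0.528, 0.251, 0.221)
t=1.800: state=(0.479, 0.260, 0.261)
t=2.000: state=(0.433, 0.265, 0.302)
t=2.200: state=(0.391, 0.265, 0.343)
t=2.400: state=(0.354, 0.262, 0.384)
t=2.600: state=(0.321, 0.254, 0.425)
t=2.800: state=(0.292, 0.245, 0.464)
t=3.000: state=(0.266, 0.233, 0.501)
t=3.200: state=(0.245, 0.220, 0.536)
t=3.400: state=(0.226, 0.205, 0.569)
t=3.600: state=(0.209, 0.191, 0.600)
t=3.800: state=(0.195, 0.176, 0.629)
t=3.840: state=(0.192, 0.174, 0.634)
largest grid value and its neighbours: I(2.100)=0.26571, I(2.120)=0.26571, I(2.140)=0.26567
parabola through these three points peaks at t≈2.110 with I≈0.26571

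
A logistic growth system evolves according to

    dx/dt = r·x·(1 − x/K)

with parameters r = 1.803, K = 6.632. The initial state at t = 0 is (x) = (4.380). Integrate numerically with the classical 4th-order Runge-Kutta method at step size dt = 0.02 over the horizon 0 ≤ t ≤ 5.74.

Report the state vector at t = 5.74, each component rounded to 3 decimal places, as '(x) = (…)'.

(x) = (6.632)

t=0.000: state=(4.380)
step 1 (dt=0.02): k1=(2.682), k2=(2.666), k3=(2.666), k4=(2.650); state += dt/6·(k1+2k2+2k3+k4)
t=0.020: state=(4.433)
t=0.040: state=(4.486)
t=0.060: state=(4.538)
continuing one RK4 step at a time; state shown every 10 steps (Δt=0.2):
t=0.200: state=(4.882)
t=0.400: state=(5.306)
t=0.600: state=(5.648)
t=0.800: state=(5.913)
t=1.000: state=(6.114)
t=1.200: state=(6.262)
t=1.400: state=(6.370)
t=1.600: state=(6.447)
t=1.800: state=(6.502)
t=2.000: state=(6.541)
t=2.200: state=(6.568)
t=2.400: state=(6.587)
t=2.600: state=(6.601)
t=2.800: state=(6.610)
t=3.000: state=(6.617)
t=3.200: state=(6.621)
t=3.400: state=(6.625)
t=3.600: state=(6.627)
t=3.800: state=(6.628)
t=4.000: state=(6.629)
t=4.200: state=(6.630)
t=4.400: state=(6.631)
t=4.600: state=(6.631)
t=4.800: state=(6.631)
t=5.000: state=(6.632)
t=5.200: state=(6.632)
t=5.400: state=(6.632)
t=5.600: state=(6.632)
t=5.740: state=(6.632)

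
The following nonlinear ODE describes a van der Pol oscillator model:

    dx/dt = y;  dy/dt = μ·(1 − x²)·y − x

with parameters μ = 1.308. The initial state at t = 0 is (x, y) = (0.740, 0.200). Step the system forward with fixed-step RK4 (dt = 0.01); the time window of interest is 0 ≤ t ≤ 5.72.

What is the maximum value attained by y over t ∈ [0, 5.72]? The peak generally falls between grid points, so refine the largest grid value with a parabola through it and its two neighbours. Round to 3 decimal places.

max y = 2.988

t=0.000: state=(0.740, 0.200)
step 1 (dt=0.01): k1=(0.200, -0.622), k2=(0.197, -0.625), k3=(0.197, -0.625), k4=(0.194, -0.628); state += dt/6·(k1+2k2+2k3+k4)
t=0.010: state=(0.742, 0.194)
t=0.020: state=(0.744, 0.187)
t=0.030: state=(0.746, 0.181)
continuing one RK4 step at a time; state shown every 20 steps (Δt=0.2):
t=0.200: state=(0.767, 0.064)
t=0.400: state=(0.764, -0.091)
t=0.600: state=(0.729, -0.261)
t=0.800: state=(0.659, -0.448)
t=1.000: state=(0.548, -0.661)
t=1.200: state=(0.391, -0.916)
t=1.400: state=(0.178, -1.229)
t=1.600: state=(-0.104, -1.604)
t=1.800: state=(-0.464, -1.976)
t=2.000: state=(-0.881, -2.133)
t=2.200: state=(-1.285, -1.817)
t=2.400: state=(-1.581, -1.117)
t=2.600: state=(-1.733, -0.435)
t=2.800: state=(-1.771, 0.019)
t=3.000: state=(-1.739, 0.282)
t=3.200: state=(-1.665, 0.441)
t=3.400: state=(-1.565, 0.554)
t=3.600: state=(-1.444, 0.655)
t=3.800: state=(-1.302, 0.766)
t=4.000: state=(-1.136, 0.903)
t=4.200: state=(-0.938, 1.091)
t=4.400: state=(-0.694, 1.360)
t=4.600: state=(-0.386, 1.752)
t=4.800: state=(0.017, 2.292)
t=5.000: state=(0.533, 2.849)
t=5.200: state=(1.123, 2.903)
t=5.400: state=(1.629, 2.020)
t=5.600: state=(1.913, 0.865)
t=5.720: state=(1.985, 0.366)
largest grid value and its neighbours: y(5.110)=2.98713, y(5.120)=2.98783, y(5.130)=2.98616
parabola through these three points peaks at t≈5.118 with y≈2.98788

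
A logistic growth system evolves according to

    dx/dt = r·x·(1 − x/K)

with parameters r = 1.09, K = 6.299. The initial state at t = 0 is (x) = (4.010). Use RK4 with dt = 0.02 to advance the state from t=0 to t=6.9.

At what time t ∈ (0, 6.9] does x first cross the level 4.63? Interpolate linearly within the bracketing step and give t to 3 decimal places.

t = 0.422

t=0.000: state=(4.010)
step 1 (dt=0.02): k1=(1.588), k2=(1.584), k3=(1.584), k4=(1.579); state += dt/6·(k1+2k2+2k3+k4)
t=0.020: state=(4.042)
t=0.040: state=(4.073)
t=0.060: state=(4.104)
t=0.420: state=(4.628)
next step: t=0.440: state=(4.654) — x has crossed 4.63
linear interpolation between t=0.420 (4.62772) and t=0.440 (4.65435) → t≈0.422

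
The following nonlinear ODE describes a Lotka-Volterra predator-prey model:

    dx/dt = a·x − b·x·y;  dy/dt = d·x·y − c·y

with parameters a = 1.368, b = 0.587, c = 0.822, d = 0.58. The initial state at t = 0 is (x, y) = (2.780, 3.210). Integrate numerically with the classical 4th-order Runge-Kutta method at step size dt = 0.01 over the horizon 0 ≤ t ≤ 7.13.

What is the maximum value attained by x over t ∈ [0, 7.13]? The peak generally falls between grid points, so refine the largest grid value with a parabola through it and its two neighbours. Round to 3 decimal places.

max x = 3.043

t=0.000: state=(2.780, 3.210)
step 1 (dt=0.01): k1=(-1.435, 2.537), k2=(-1.452, 2.534), k3=(-1.452, 2.534), k4=(-1.469, 2.530); state += dt/6·(k1+2k2+2k3+k4)
t=0.010: state=(2.765, 3.235)
t=0.020: state=(2.751, 3.261)
t=0.030: state=(2.735, 3.286)
continuing one RK4 step at a time; state shown every 25 steps (Δt=0.25):
t=0.250: state=(2.337, 3.794)
t=0.500: state=(1.827, 4.178)
t=0.750: state=(1.378, 4.286)
t=1.000: state=(1.041, 4.153)
t=1.250: state=(0.813, 3.864)
t=1.500: state=(0.666, 3.500)
t=1.750: state=(0.577, 3.117)
t=2.000: state=(0.529, 2.748)
t=2.250: state=(0.510, 2.412)
t=2.500: state=(0.515, 2.115)
t=2.750: state=(0.542, 1.859)
t=3.000: state=(0.591, 1.643)
t=3.250: state=(0.662, 1.464)
t=3.500: state=(0.760, 1.321)
t=3.750: state=(0.889, 1.212)
t=4.000: state=(1.054, 1.136)
t=4.250: state=(1.260, 1.093)
t=4.500: state=(1.513, 1.087)
t=4.750: state=(1.811, 1.126)
t=5.000: state=(2.148, 1.221)
t=5.250: state=(2.499, 1.393)
t=5.500: state=(2.814, 1.669)
t=5.750: state=(3.015, 2.077)
t=6.000: state=(3.010, 2.626)
t=6.250: state=(2.753, 3.256)
t=6.500: state=(2.300, 3.831)
t=6.750: state=(1.791, 4.195)
t=7.000: state=(1.349, 4.284)
t=7.130: state=(1.164, 4.231)
largest grid value and its neighbours: x(5.860)=3.04273, x(5.870)=3.04303, x(5.880)=3.04293
parabola through these three points peaks at t≈5.873 with x≈3.04304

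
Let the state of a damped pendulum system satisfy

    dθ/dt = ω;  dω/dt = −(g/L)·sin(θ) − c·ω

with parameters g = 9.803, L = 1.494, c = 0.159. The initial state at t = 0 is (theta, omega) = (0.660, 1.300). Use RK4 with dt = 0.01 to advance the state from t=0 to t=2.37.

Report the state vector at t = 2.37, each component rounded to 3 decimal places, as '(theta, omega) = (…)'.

(theta, omega) = (0.288, 1.598)

t=0.000: state=(0.660, 1.300)
step 1 (dt=0.01): k1=(1.300, -4.230), k2=(1.279, -4.260), k3=(1.279, -4.259), k4=(1.257, -4.289); state += dt/6·(k1+2k2+2k3+k4)
t=0.010: state=(0.673, 1.257)
t=0.020: state=(0.685, 1.214)
t=0.030: state=(0.697, 1.171)
continuing one RK4 step at a time; state shown every 10 steps (Δt=0.1):
t=0.100: state=(0.768, 0.852)
t=0.200: state=(0.829, 0.370)
t=0.300: state=(0.842, -0.120)
t=0.400: state=(0.806, -0.598)
t=0.500: state=(0.723, -1.040)
t=0.600: state=(0.599, -1.425)
t=0.700: state=(0.441, -1.727)
t=0.800: state=(0.258, -1.923)
t=0.900: state=(0.060, -1.996)
t=1.000: state=(-0.137, -1.939)
t=1.100: state=(-0.323, -1.759)
t=1.200: state=(-0.486, -1.474)
t=1.300: state=(-0.615, -1.108)
t=1.400: state=(-0.706, -0.690)
t=1.500: state=(-0.752, -0.244)
t=1.600: state=(-0.754, 0.207)
t=1.700: state=(-0.712, 0.641)
t=1.800: state=(-0.627, 1.036)
t=1.900: state=(-0.506, 1.371)
t=2.000: state=(-0.356, 1.622)
t=2.100: state=(-0.185, 1.771)
t=2.200: state=(-0.005, 1.805)
t=2.300: state=(0.172, 1.722)
t=2.370: state=(0.288, 1.598)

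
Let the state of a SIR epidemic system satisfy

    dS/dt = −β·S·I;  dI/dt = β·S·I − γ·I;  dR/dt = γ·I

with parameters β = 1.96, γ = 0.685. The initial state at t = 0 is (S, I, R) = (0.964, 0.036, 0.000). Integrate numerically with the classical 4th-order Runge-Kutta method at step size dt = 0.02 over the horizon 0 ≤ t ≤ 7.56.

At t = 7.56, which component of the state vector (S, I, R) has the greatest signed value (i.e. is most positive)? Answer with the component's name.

t=0.000: state=(0.964, 0.036, 0.000)
step 1 (dt=0.02): k1=(-0.068, 0.043, 0.025), k2=(-0.069, 0.044, 0.025), k3=(-0.069, 0.044, 0.025), k4=(-0.070, 0.044, 0.025); state += dt/6·(k1+2k2+2k3+k4)
t=0.020: state=(0.963, 0.037, 0.000)
t=0.040: state=(0.961, 0.038, 0.001)
t=0.060: state=(0.960, 0.039, 0.002)
continuing one RK4 step at a time; state shown every 25 steps (Δt=0.5):
t=0.500: state=(0.919, 0.064, 0.017)
t=1.000: state=(0.845, 0.109, 0.046)
t=1.500: state=(0.739, 0.168, 0.093)
t=2.000: state=(0.607, 0.231, 0.162)
t=2.500: state=(0.472, 0.278, 0.250)
t=3.000: state=(0.355, 0.296, 0.349)
t=3.500: state=(0.267, 0.284, 0.449)
t=4.000: state=(0.205, 0.254, 0.542)
t=4.500: state=(0.163, 0.215, 0.622)
t=5.000: state=(0.134, 0.177, 0.689)
t=5.500: state=(0.115, 0.142, 0.743)
t=6.000: state=(0.101, 0.112, 0.787)
t=6.500: state=(0.092, 0.087, 0.821)
t=7.000: state=(0.085, 0.068, 0.847)
t=7.500: state=(0.081, 0.052, 0.867)
t=7.560: state=(0.080, 0.050, 0.870)
compare at T: S=0.080, I=0.050, R=0.870

largest component: R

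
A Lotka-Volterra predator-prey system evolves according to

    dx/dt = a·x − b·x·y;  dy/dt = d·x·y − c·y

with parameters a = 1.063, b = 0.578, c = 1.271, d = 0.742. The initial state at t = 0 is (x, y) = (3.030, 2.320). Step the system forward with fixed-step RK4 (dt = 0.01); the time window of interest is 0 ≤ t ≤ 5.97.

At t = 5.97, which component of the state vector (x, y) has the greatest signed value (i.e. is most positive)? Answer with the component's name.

largest component: y

t=0.000: state=(3.030, 2.320)
step 1 (dt=0.01): k1=(-0.842, 2.267), k2=(-0.861, 2.271), k3=(-0.861, 2.271), k4=(-0.879, 2.274); state += dt/6·(k1+2k2+2k3+k4)
t=0.010: state=(3.021, 2.343)
t=0.020: state=(3.012, 2.365)
t=0.030: state=(3.003, 2.388)
continuing one RK4 step at a time; state shown every 20 steps (Δt=0.2):
t=0.200: state=(2.791, 2.776)
t=0.400: state=(2.445, 3.178)
t=0.600: state=(2.059, 3.443)
t=0.800: state=(1.699, 3.527)
t=1.000: state=(1.403, 3.440)
t=1.200: state=(1.179, 3.229)
t=1.400: state=(1.020, 2.946)
t=1.600: state=(0.914, 2.636)
t=1.800: state=(0.849, 2.329)
t=2.000: state=(0.816, 2.043)
t=2.200: state=(0.809, 1.786)
t=2.400: state=(0.825, 1.564)
t=2.600: state=(0.861, 1.374)
t=2.800: state=(0.917, 1.215)
t=3.000: state=(0.993, 1.086)
t=3.200: state=(1.090, 0.983)
t=3.400: state=(1.210, 0.904)
t=3.600: state=(1.353, 0.847)
t=3.800: state=(1.520, 0.813)
t=4.000: state=(1.713, 0.801)
t=4.200: state=(1.931, 0.814)
t=4.400: state=(2.169, 0.856)
t=4.600: state=(2.420, 0.933)
t=4.800: state=(2.670, 1.055)
t=5.000: state=(2.894, 1.237)
t=5.200: state=(3.060, 1.494)
t=5.400: state=(3.124, 1.836)
t=5.600: state=(3.052, 2.256)
t=5.800: state=(2.833, 2.713)
t=5.970: state=(2.553, 3.072)
compare at T: x=2.553, y=3.072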